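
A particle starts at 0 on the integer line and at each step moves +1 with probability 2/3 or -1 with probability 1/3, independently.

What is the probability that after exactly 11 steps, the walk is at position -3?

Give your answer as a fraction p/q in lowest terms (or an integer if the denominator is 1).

Answer: 1760/59049

Derivation:
To reach position -3 after 11 steps: need 4 steps of +1 and 7 steps of -1.
Number of such sequences: C(11,4) = 330
Each has probability (2/3)^4 · (1/3)^7 = 16/177147
P = 330 · 16/177147 = 1760/59049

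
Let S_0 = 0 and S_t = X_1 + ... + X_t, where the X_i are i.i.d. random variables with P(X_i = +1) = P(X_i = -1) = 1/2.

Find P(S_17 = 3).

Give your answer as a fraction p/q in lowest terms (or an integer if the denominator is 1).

Answer: 2431/16384

Derivation:
To reach position 3 after 17 steps: need 10 steps of +1 and 7 of -1.
Favorable paths: C(17,10) = 19448
Total paths: 2^17 = 131072
P = 19448/131072 = 2431/16384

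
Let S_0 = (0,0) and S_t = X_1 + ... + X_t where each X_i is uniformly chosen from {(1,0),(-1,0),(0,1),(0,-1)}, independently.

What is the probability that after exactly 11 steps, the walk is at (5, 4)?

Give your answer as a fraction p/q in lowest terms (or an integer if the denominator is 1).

Answer: 2541/2097152

Derivation:
Let h be the number of horizontal steps (so 11-h are vertical). To end at (5,4) need (h+5)/2 right-steps and ((11-h)+4)/2 up-steps.
Sum over h with 5 ≤ h ≤ 7, h ≡ 1 (mod 2), 11-h ≡ 0 (mod 2):
h=5: C(11,5)·C(5,5)·C(6,5) = 462·1·6 = 2772
h=7: C(11,7)·C(7,6)·C(4,4) = 330·7·1 = 2310
Total favorable: 5082
Total paths: 4^11 = 4194304
P = 5082/4194304 = 2541/2097152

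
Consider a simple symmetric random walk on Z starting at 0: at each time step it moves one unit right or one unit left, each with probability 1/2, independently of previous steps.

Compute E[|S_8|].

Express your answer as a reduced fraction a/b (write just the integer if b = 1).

S_8 takes values m ≡ 0 (mod 2) with |m| ≤ 8; P(S_8=m) = C(8,(8+m)/2)/2^8.
Total paths: 2^8 = 256
Distribution: P(S=-8)=1/256, P(S=-6)=8/256, P(S=-4)=28/256, P(S=-2)=56/256, P(S=0)=70/256, P(S=2)=56/256, P(S=4)=28/256, P(S=6)=8/256, P(S=8)=1/256
E[|S_8|] = Σ_m |m|·P(S_8=m) = 560/256 = 35/16

Answer: 35/16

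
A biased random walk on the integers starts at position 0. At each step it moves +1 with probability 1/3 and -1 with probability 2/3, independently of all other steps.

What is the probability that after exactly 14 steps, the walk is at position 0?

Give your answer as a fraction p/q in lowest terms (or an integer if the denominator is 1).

Answer: 146432/1594323

Derivation:
To be at 0 after 14 steps: need exactly 7 steps of +1 and 7 of -1.
Number of such sequences: C(14,7) = 3432
Each has probability (1/3)^7 · (2/3)^7 = 128/4782969
P = 3432 · 128/4782969 = 146432/1594323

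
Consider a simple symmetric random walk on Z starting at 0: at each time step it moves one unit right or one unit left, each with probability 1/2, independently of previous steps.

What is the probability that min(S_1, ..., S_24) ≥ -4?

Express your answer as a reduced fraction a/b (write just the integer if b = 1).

Let f(t,s) = #length-t paths at position s with S_1..S_t all ≥ -4.
f(t,s) = f(t-1,s-1) + f(t-1,s+1) for s ≥ -4; f(t,s) = 0 for s < -4.
t=0: f(0,0)=1
t=1: f(1,-1)=1 f(1,1)=1
t=2: f(2,-2)=1 f(2,0)=2 f(2,2)=1
t=3: f(3,-3)=1 f(3,-1)=3 f(3,1)=3 f(3,3)=1
t=4: f(4,-4)=1 f(4,-2)=4 f(4,0)=6 f(4,2)=4 f(4,4)=1
t=5: f(5,-3)=5 f(5,-1)=10 f(5,1)=10 f(5,3)=5 f(5,5)=1
t=6: f(6,-4)=5 f(6,-2)=15 f(6,0)=20 f(6,2)=15 f(6,4)=6 f(6,6)=1
t=7: f(7,-3)=20 f(7,-1)=35 f(7,1)=35 f(7,3)=21 f(7,5)=7 f(7,7)=1
t=8: f(8,-4)=20 f(8,-2)=55 f(8,0)=70 f(8,2)=56 f(8,4)=28 f(8,6)=8 f(8,8)=1
t=9: f(9,-3)=75 f(9,-1)=125 f(9,1)=126 f(9,3)=84 f(9,5)=36 f(9,7)=9 f(9,9)=1
t=10: f(10,-4)=75 f(10,-2)=200 f(10,0)=251 f(10,2)=210 f(10,4)=120 f(10,6)=45 f(10,8)=10 f(10,10)=1
t=11: f(11,-3)=275 f(11,-1)=451 f(11,1)=461 f(11,3)=330 f(11,5)=165 f(11,7)=55 f(11,9)=11 f(11,11)=1
t=12: f(12,-4)=275 f(12,-2)=726 f(12,0)=912 f(12,2)=791 f(12,4)=495 f(12,6)=220 f(12,8)=66 f(12,10)=12 f(12,12)=1
t=13: f(13,-3)=1001 f(13,-1)=1638 f(13,1)=1703 f(13,3)=1286 f(13,5)=715 f(13,7)=286 f(13,9)=78 f(13,11)=13 f(13,13)=1
t=14: f(14,-4)=1001 f(14,-2)=2639 f(14,0)=3341 f(14,2)=2989 f(14,4)=2001 f(14,6)=1001 f(14,8)=364 f(14,10)=91 f(14,12)=14 f(14,14)=1
t=15: f(15,-3)=3640 f(15,-1)=5980 f(15,1)=6330 f(15,3)=4990 f(15,5)=3002 f(15,7)=1365 f(15,9)=455 f(15,11)=105 f(15,13)=15 f(15,15)=1
t=16: f(16,-4)=3640 f(16,-2)=9620 f(16,0)=12310 f(16,2)=11320 f(16,4)=7992 f(16,6)=4367 f(16,8)=1820 f(16,10)=560 f(16,12)=120 f(16,14)=16 f(16,16)=1
t=17: f(17,-3)=13260 f(17,-1)=21930 f(17,1)=23630 f(17,3)=19312 f(17,5)=12359 f(17,7)=6187 f(17,9)=2380 f(17,11)=680 f(17,13)=136 f(17,15)=17 f(17,17)=1
t=18: f(18,-4)=13260 f(18,-2)=35190 f(18,0)=45560 f(18,2)=42942 f(18,4)=31671 f(18,6)=18546 f(18,8)=8567 f(18,10)=3060 f(18,12)=816 f(18,14)=153 f(18,16)=18 f(18,18)=1
t=19: f(19,-3)=48450 f(19,-1)=80750 f(19,1)=88502 f(19,3)=74613 f(19,5)=50217 f(19,7)=27113 f(19,9)=11627 f(19,11)=3876 f(19,13)=969 f(19,15)=171 f(19,17)=19 f(19,19)=1
t=20: f(20,-4)=48450 f(20,-2)=129200 f(20,0)=169252 f(20,2)=163115 f(20,4)=124830 f(20,6)=77330 f(20,8)=38740 f(20,10)=15503 f(20,12)=4845 f(20,14)=1140 f(20,16)=190 f(20,18)=20 f(20,20)=1
t=21: f(21,-3)=177650 f(21,-1)=298452 f(21,1)=332367 f(21,3)=287945 f(21,5)=202160 f(21,7)=116070 f(21,9)=54243 f(21,11)=20348 f(21,13)=5985 f(21,15)=1330 f(21,17)=210 f(21,19)=21 f(21,21)=1
t=22: f(22,-4)=177650 f(22,-2)=476102 f(22,0)=630819 f(22,2)=620312 f(22,4)=490105 f(22,6)=318230 f(22,8)=170313 f(22,10)=74591 f(22,12)=26333 f(22,14)=7315 f(22,16)=1540 f(22,18)=231 f(22,20)=22 f(22,22)=1
t=23: f(23,-3)=653752 f(23,-1)=1106921 f(23,1)=1251131 f(23,3)=1110417 f(23,5)=808335 f(23,7)=488543 f(23,9)=244904 f(23,11)=100924 f(23,13)=33648 f(23,15)=8855 f(23,17)=1771 f(23,19)=253 f(23,21)=23 f(23,23)=1
t=24: f(24,-4)=653752 f(24,-2)=1760673 f(24,0)=2358052 f(24,2)=2361548 f(24,4)=1918752 f(24,6)=1296878 f(24,8)=733447 f(24,10)=345828 f(24,12)=134572 f(24,14)=42503 f(24,16)=10626 f(24,18)=2024 f(24,20)=276 f(24,22)=24 f(24,24)=1
Σ_s f(24,s) = 11618956
P = 11618956/16777216 = 2904739/4194304

Answer: 2904739/4194304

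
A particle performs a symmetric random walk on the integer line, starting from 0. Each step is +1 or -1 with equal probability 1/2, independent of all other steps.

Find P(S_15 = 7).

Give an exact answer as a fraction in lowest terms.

To reach position 7 after 15 steps: need 11 steps of +1 and 4 of -1.
Favorable paths: C(15,11) = 1365
Total paths: 2^15 = 32768
P = 1365/32768 = 1365/32768

Answer: 1365/32768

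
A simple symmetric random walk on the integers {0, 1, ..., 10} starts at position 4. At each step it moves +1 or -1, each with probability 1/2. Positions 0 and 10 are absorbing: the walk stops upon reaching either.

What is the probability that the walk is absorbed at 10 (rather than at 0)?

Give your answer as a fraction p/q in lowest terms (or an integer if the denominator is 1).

Answer: 2/5

Derivation:
Symmetric walk (p = 1/2): the harmonic-function argument gives P(hit 10 before 0 | start at 4) = a/N.
P = 4/10 = 2/5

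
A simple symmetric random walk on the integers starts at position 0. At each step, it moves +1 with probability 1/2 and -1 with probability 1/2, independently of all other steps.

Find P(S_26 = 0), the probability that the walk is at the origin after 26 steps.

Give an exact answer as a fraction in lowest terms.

Answer: 1300075/8388608

Derivation:
To return to 0 after 26 steps: need exactly 13 steps of +1 and 13 of -1.
Favorable paths: C(26,13) = 10400600
Total paths: 2^26 = 67108864
P = 10400600/67108864 = 1300075/8388608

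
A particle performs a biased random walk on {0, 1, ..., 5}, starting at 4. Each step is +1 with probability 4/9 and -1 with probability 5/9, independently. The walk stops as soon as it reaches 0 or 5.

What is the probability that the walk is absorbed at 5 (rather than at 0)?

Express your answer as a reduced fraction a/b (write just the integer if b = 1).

Biased walk: p = 4/9, q = 5/9, r = q/p = 5/4
Gambler's ruin: P(hit 5 before 0 | start at 4) = (1 - r^a)/(1 - r^N)
r^4 = 625/256; r^5 = 3125/1024
P = (1 - 625/256) / (1 - 3125/1024) = -369/256 / -2101/1024 = 1476/2101

Answer: 1476/2101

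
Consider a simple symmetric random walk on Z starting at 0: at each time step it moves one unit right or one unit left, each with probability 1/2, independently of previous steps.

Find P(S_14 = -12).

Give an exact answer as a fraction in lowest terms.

To reach position -12 after 14 steps: need 1 step of +1 and 13 of -1.
Favorable paths: C(14,1) = 14
Total paths: 2^14 = 16384
P = 14/16384 = 7/8192

Answer: 7/8192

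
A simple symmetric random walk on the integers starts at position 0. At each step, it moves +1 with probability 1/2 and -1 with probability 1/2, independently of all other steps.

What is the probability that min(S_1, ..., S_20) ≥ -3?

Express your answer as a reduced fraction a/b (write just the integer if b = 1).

Answer: 323323/524288

Derivation:
Let f(t,s) = #length-t paths at position s with S_1..S_t all ≥ -3.
f(t,s) = f(t-1,s-1) + f(t-1,s+1) for s ≥ -3; f(t,s) = 0 for s < -3.
t=0: f(0,0)=1
t=1: f(1,-1)=1 f(1,1)=1
t=2: f(2,-2)=1 f(2,0)=2 f(2,2)=1
t=3: f(3,-3)=1 f(3,-1)=3 f(3,1)=3 f(3,3)=1
t=4: f(4,-2)=4 f(4,0)=6 f(4,2)=4 f(4,4)=1
t=5: f(5,-3)=4 f(5,-1)=10 f(5,1)=10 f(5,3)=5 f(5,5)=1
t=6: f(6,-2)=14 f(6,0)=20 f(6,2)=15 f(6,4)=6 f(6,6)=1
t=7: f(7,-3)=14 f(7,-1)=34 f(7,1)=35 f(7,3)=21 f(7,5)=7 f(7,7)=1
t=8: f(8,-2)=48 f(8,0)=69 f(8,2)=56 f(8,4)=28 f(8,6)=8 f(8,8)=1
t=9: f(9,-3)=48 f(9,-1)=117 f(9,1)=125 f(9,3)=84 f(9,5)=36 f(9,7)=9 f(9,9)=1
t=10: f(10,-2)=165 f(10,0)=242 f(10,2)=209 f(10,4)=120 f(10,6)=45 f(10,8)=10 f(10,10)=1
t=11: f(11,-3)=165 f(11,-1)=407 f(11,1)=451 f(11,3)=329 f(11,5)=165 f(11,7)=55 f(11,9)=11 f(11,11)=1
t=12: f(12,-2)=572 f(12,0)=858 f(12,2)=780 f(12,4)=494 f(12,6)=220 f(12,8)=66 f(12,10)=12 f(12,12)=1
t=13: f(13,-3)=572 f(13,-1)=1430 f(13,1)=1638 f(13,3)=1274 f(13,5)=714 f(13,7)=286 f(13,9)=78 f(13,11)=13 f(13,13)=1
t=14: f(14,-2)=2002 f(14,0)=3068 f(14,2)=2912 f(14,4)=1988 f(14,6)=1000 f(14,8)=364 f(14,10)=91 f(14,12)=14 f(14,14)=1
t=15: f(15,-3)=2002 f(15,-1)=5070 f(15,1)=5980 f(15,3)=4900 f(15,5)=2988 f(15,7)=1364 f(15,9)=455 f(15,11)=105 f(15,13)=15 f(15,15)=1
t=16: f(16,-2)=7072 f(16,0)=11050 f(16,2)=10880 f(16,4)=7888 f(16,6)=4352 f(16,8)=1819 f(16,10)=560 f(16,12)=120 f(16,14)=16 f(16,16)=1
t=17: f(17,-3)=7072 f(17,-1)=18122 f(17,1)=21930 f(17,3)=18768 f(17,5)=12240 f(17,7)=6171 f(17,9)=2379 f(17,11)=680 f(17,13)=136 f(17,15)=17 f(17,17)=1
t=18: f(18,-2)=25194 f(18,0)=40052 f(18,2)=40698 f(18,4)=31008 f(18,6)=18411 f(18,8)=8550 f(18,10)=3059 f(18,12)=816 f(18,14)=153 f(18,16)=18 f(18,18)=1
t=19: f(19,-3)=25194 f(19,-1)=65246 f(19,1)=80750 f(19,3)=71706 f(19,5)=49419 f(19,7)=26961 f(19,9)=11609 f(19,11)=3875 f(19,13)=969 f(19,15)=171 f(19,17)=19 f(19,19)=1
t=20: f(20,-2)=90440 f(20,0)=145996 f(20,2)=152456 f(20,4)=121125 f(20,6)=76380 f(20,8)=38570 f(20,10)=15484 f(20,12)=4844 f(20,14)=1140 f(20,16)=190 f(20,18)=20 f(20,20)=1
Σ_s f(20,s) = 646646
P = 646646/1048576 = 323323/524288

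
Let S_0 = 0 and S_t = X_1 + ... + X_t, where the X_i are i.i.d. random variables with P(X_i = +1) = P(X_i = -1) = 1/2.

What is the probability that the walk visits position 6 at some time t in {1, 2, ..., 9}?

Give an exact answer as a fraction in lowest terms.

Count via complement. Let g(t,s) = #length-t paths at position s with S_1..S_t all ≠ 6.
g(t,s) = g(t-1,s-1) + g(t-1,s+1) for s ≠ 6; g(t,6) = 0.
t=0: g(0,0)=1
t=1: g(1,-1)=1 g(1,1)=1
t=2: g(2,-2)=1 g(2,0)=2 g(2,2)=1
t=3: g(3,-3)=1 g(3,-1)=3 g(3,1)=3 g(3,3)=1
t=4: g(4,-4)=1 g(4,-2)=4 g(4,0)=6 g(4,2)=4 g(4,4)=1
t=5: g(5,-5)=1 g(5,-3)=5 g(5,-1)=10 g(5,1)=10 g(5,3)=5 g(5,5)=1
t=6: g(6,-6)=1 g(6,-4)=6 g(6,-2)=15 g(6,0)=20 g(6,2)=15 g(6,4)=6
t=7: g(7,-7)=1 g(7,-5)=7 g(7,-3)=21 g(7,-1)=35 g(7,1)=35 g(7,3)=21 g(7,5)=6
t=8: g(8,-8)=1 g(8,-6)=8 g(8,-4)=28 g(8,-2)=56 g(8,0)=70 g(8,2)=56 g(8,4)=27
t=9: g(9,-9)=1 g(9,-7)=9 g(9,-5)=36 g(9,-3)=84 g(9,-1)=126 g(9,1)=126 g(9,3)=83 g(9,5)=27
Paths never hitting 6: Σ_s g(9,s) = 492
Paths hitting 6: 2^9 - 492 = 20
P = 20/512 = 5/128

Answer: 5/128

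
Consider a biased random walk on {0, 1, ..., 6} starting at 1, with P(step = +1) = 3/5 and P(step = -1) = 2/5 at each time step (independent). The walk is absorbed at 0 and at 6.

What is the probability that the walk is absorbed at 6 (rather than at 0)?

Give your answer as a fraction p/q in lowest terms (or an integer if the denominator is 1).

Biased walk: p = 3/5, q = 2/5, r = q/p = 2/3
Gambler's ruin: P(hit 6 before 0 | start at 1) = (1 - r^a)/(1 - r^N)
r^1 = 2/3; r^6 = 64/729
P = (1 - 2/3) / (1 - 64/729) = 1/3 / 665/729 = 243/665

Answer: 243/665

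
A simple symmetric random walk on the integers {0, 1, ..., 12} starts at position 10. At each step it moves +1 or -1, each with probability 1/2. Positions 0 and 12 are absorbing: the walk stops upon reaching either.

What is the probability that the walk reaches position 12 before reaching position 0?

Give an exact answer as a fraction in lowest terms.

Symmetric walk (p = 1/2): the harmonic-function argument gives P(hit 12 before 0 | start at 10) = a/N.
P = 10/12 = 5/6

Answer: 5/6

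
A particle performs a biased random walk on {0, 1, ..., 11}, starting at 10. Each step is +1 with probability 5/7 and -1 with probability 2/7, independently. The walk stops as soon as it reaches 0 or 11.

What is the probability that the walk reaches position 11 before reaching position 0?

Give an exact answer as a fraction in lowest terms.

Biased walk: p = 5/7, q = 2/7, r = q/p = 2/5
Gambler's ruin: P(hit 11 before 0 | start at 10) = (1 - r^a)/(1 - r^N)
r^10 = 1024/9765625; r^11 = 2048/48828125
P = (1 - 1024/9765625) / (1 - 2048/48828125) = 9764601/9765625 / 48826077/48828125 = 16274335/16275359

Answer: 16274335/16275359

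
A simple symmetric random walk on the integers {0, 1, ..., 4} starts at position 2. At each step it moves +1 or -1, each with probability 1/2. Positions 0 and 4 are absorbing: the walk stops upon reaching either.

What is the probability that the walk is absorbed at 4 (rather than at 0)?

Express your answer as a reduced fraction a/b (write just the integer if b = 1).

Answer: 1/2

Derivation:
Symmetric walk (p = 1/2): the harmonic-function argument gives P(hit 4 before 0 | start at 2) = a/N.
P = 2/4 = 1/2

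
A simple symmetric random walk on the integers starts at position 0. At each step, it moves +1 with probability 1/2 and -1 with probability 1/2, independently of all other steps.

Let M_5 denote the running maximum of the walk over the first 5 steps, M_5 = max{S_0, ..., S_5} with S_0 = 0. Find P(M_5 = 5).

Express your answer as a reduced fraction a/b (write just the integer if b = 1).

Answer: 1/32

Derivation:
Let M_5 = max(S_0,...,S_5). Use the reflection principle: for j ≥ 1, #{paths with M_5 ≥ j} = #{S_5 ≥ j} + #{S_5 ≥ j+1}.
By reflection, #{M_5 ≥ 5} = #{S_5 ≥ 5} + #{S_5 ≥ 6} = 1 + 0 = 1.
#{M_5 ≥ 6} = #{S_5 ≥ 6} + #{S_5 ≥ 7} = 0 + 0 = 0.
#{M_5 = 5} = 1 - 0 = 1.
P(M_5 = 5) = 1/32 = 1/32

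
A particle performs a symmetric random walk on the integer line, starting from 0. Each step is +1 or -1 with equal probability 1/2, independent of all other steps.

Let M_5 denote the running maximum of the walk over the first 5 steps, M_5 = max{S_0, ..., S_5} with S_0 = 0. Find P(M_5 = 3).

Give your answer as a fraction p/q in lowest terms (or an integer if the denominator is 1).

Answer: 5/32

Derivation:
Let M_5 = max(S_0,...,S_5). Use the reflection principle: for j ≥ 1, #{paths with M_5 ≥ j} = #{S_5 ≥ j} + #{S_5 ≥ j+1}.
By reflection, #{M_5 ≥ 3} = #{S_5 ≥ 3} + #{S_5 ≥ 4} = 6 + 1 = 7.
#{M_5 ≥ 4} = #{S_5 ≥ 4} + #{S_5 ≥ 5} = 1 + 1 = 2.
#{M_5 = 3} = 7 - 2 = 5.
P(M_5 = 3) = 5/32 = 5/32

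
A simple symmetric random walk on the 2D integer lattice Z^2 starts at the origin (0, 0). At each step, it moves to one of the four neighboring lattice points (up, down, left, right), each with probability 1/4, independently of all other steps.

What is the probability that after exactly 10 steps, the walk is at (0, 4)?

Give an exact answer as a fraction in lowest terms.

Let h be the number of horizontal steps (so 10-h are vertical). To end at (0,4) need (h+0)/2 right-steps and ((10-h)+4)/2 up-steps.
Sum over h with 0 ≤ h ≤ 6, h ≡ 0 (mod 2), 10-h ≡ 0 (mod 2):
h=0: C(10,0)·C(0,0)·C(10,7) = 1·1·120 = 120
h=2: C(10,2)·C(2,1)·C(8,6) = 45·2·28 = 2520
h=4: C(10,4)·C(4,2)·C(6,5) = 210·6·6 = 7560
h=6: C(10,6)·C(6,3)·C(4,4) = 210·20·1 = 4200
Total favorable: 14400
Total paths: 4^10 = 1048576
P = 14400/1048576 = 225/16384

Answer: 225/16384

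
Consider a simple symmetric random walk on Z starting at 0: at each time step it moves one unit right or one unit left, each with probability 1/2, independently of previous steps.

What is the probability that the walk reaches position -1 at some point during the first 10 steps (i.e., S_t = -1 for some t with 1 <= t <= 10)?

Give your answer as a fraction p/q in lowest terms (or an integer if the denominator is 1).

Answer: 193/256

Derivation:
Count via complement. Let g(t,s) = #length-t paths at position s with S_1..S_t all ≠ -1.
g(t,s) = g(t-1,s-1) + g(t-1,s+1) for s ≠ -1; g(t,-1) = 0.
t=0: g(0,0)=1
t=1: g(1,1)=1
t=2: g(2,0)=1 g(2,2)=1
t=3: g(3,1)=2 g(3,3)=1
t=4: g(4,0)=2 g(4,2)=3 g(4,4)=1
t=5: g(5,1)=5 g(5,3)=4 g(5,5)=1
t=6: g(6,0)=5 g(6,2)=9 g(6,4)=5 g(6,6)=1
t=7: g(7,1)=14 g(7,3)=14 g(7,5)=6 g(7,7)=1
t=8: g(8,0)=14 g(8,2)=28 g(8,4)=20 g(8,6)=7 g(8,8)=1
t=9: g(9,1)=42 g(9,3)=48 g(9,5)=27 g(9,7)=8 g(9,9)=1
t=10: g(10,0)=42 g(10,2)=90 g(10,4)=75 g(10,6)=35 g(10,8)=9 g(10,10)=1
Paths never hitting -1: Σ_s g(10,s) = 252
Paths hitting -1: 2^10 - 252 = 772
P = 772/1024 = 193/256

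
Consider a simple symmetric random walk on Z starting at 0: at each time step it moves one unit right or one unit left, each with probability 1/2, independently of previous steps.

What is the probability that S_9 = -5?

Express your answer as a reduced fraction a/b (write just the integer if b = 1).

Answer: 9/128

Derivation:
To reach position -5 after 9 steps: need 2 steps of +1 and 7 of -1.
Favorable paths: C(9,2) = 36
Total paths: 2^9 = 512
P = 36/512 = 9/128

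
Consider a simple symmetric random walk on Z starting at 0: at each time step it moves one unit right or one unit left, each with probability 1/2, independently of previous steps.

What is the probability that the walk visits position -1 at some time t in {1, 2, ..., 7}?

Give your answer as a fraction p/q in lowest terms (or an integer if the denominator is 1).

Answer: 93/128

Derivation:
Count via complement. Let g(t,s) = #length-t paths at position s with S_1..S_t all ≠ -1.
g(t,s) = g(t-1,s-1) + g(t-1,s+1) for s ≠ -1; g(t,-1) = 0.
t=0: g(0,0)=1
t=1: g(1,1)=1
t=2: g(2,0)=1 g(2,2)=1
t=3: g(3,1)=2 g(3,3)=1
t=4: g(4,0)=2 g(4,2)=3 g(4,4)=1
t=5: g(5,1)=5 g(5,3)=4 g(5,5)=1
t=6: g(6,0)=5 g(6,2)=9 g(6,4)=5 g(6,6)=1
t=7: g(7,1)=14 g(7,3)=14 g(7,5)=6 g(7,7)=1
Paths never hitting -1: Σ_s g(7,s) = 35
Paths hitting -1: 2^7 - 35 = 93
P = 93/128 = 93/128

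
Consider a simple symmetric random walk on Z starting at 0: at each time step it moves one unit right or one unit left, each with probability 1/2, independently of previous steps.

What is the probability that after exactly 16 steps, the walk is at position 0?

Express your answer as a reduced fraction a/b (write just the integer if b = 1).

Answer: 6435/32768

Derivation:
To return to 0 after 16 steps: need exactly 8 steps of +1 and 8 of -1.
Favorable paths: C(16,8) = 12870
Total paths: 2^16 = 65536
P = 12870/65536 = 6435/32768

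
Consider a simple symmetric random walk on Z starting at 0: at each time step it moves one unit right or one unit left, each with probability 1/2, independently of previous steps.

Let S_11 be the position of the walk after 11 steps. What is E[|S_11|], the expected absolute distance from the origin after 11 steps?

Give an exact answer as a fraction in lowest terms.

Answer: 693/256

Derivation:
S_11 takes values m ≡ 1 (mod 2) with |m| ≤ 11; P(S_11=m) = C(11,(11+m)/2)/2^11.
Total paths: 2^11 = 2048
Distribution: P(S=-11)=1/2048, P(S=-9)=11/2048, P(S=-7)=55/2048, P(S=-5)=165/2048, P(S=-3)=330/2048, P(S=-1)=462/2048, P(S=1)=462/2048, P(S=3)=330/2048, P(S=5)=165/2048, P(S=7)=55/2048, P(S=9)=11/2048, P(S=11)=1/2048
E[|S_11|] = Σ_m |m|·P(S_11=m) = 5544/2048 = 693/256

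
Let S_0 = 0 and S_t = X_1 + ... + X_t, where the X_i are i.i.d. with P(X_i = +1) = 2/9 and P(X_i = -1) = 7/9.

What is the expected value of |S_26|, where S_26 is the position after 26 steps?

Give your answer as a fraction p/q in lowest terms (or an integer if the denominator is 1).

S_26 takes values m ≡ 0 (mod 2) with |m| ≤ 26; P(S_26=m) = C(26,(26+m)/2) · (2/9)^((26+m)/2) · (7/9)^((26-m)/2).
Distribution: P(S=-26)=9387480337647754305649/6461081889226673298932241, P(S=-24)=69735568222526174841964/6461081889226673298932241, P(S=-22)=249055600794736338721300/6461081889226673298932241, P(S=-20)=569269944673683059934400/6461081889226673298932241, P(S=-18)=935229194821050741320800/6461081889226673298932241, P(S=-16)=1175716702060749503374720/6461081889226673298932241, P(S=-14)=1175716702060749503374720/6461081889226673298932241, P(S=-12)=959768736376122043571200/6461081889226673298932241, P(S=-10)=651271642540939958137600/6461081889226673298932241, P(S=-8)=372155224309108547507200/6461081889226673298932241, P(S=-6)=180761108950138437360640/6461081889226673298932241, P(S=-4)=75121499823434155786240/6461081889226673298932241, P(S=-2)=26829107079797912780800/6461081889226673298932241, P(S=0)=8255109870707050086400/6461081889226673298932241, P(S=2)=2190131190187584716800/6461081889226673298932241, P(S=4)=500601414900019363840/6461081889226673298932241, P(S=6)=98332420783932375040/6461081889226673298932241, P(S=8)=16526457274610483200/6461081889226673298932241, P(S=10)=2360922467801497600/6461081889226673298932241, P(S=12)=284020748006195200/6461081889226673298932241, P(S=14)=28402074800619520/6461081889226673298932241, P(S=16)=2318536718417920/6461081889226673298932241, P(S=18)=150554332364800/6461081889226673298932241, P(S=20)=7480960614400/6461081889226673298932241, P(S=22)=267177164800/6461081889226673298932241, P(S=24)=6106906624/6461081889226673298932241, P(S=26)=67108864/6461081889226673298932241
E[|S_26|] = Σ_m |m|·P(S_26=m) = 93341003058516412381637650/6461081889226673298932241

Answer: 93341003058516412381637650/6461081889226673298932241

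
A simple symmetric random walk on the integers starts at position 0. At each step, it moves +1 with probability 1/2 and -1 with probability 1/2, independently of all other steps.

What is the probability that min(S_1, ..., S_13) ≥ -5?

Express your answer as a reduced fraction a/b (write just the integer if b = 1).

Let f(t,s) = #length-t paths at position s with S_1..S_t all ≥ -5.
f(t,s) = f(t-1,s-1) + f(t-1,s+1) for s ≥ -5; f(t,s) = 0 for s < -5.
t=0: f(0,0)=1
t=1: f(1,-1)=1 f(1,1)=1
t=2: f(2,-2)=1 f(2,0)=2 f(2,2)=1
t=3: f(3,-3)=1 f(3,-1)=3 f(3,1)=3 f(3,3)=1
t=4: f(4,-4)=1 f(4,-2)=4 f(4,0)=6 f(4,2)=4 f(4,4)=1
t=5: f(5,-5)=1 f(5,-3)=5 f(5,-1)=10 f(5,1)=10 f(5,3)=5 f(5,5)=1
t=6: f(6,-4)=6 f(6,-2)=15 f(6,0)=20 f(6,2)=15 f(6,4)=6 f(6,6)=1
t=7: f(7,-5)=6 f(7,-3)=21 f(7,-1)=35 f(7,1)=35 f(7,3)=21 f(7,5)=7 f(7,7)=1
t=8: f(8,-4)=27 f(8,-2)=56 f(8,0)=70 f(8,2)=56 f(8,4)=28 f(8,6)=8 f(8,8)=1
t=9: f(9,-5)=27 f(9,-3)=83 f(9,-1)=126 f(9,1)=126 f(9,3)=84 f(9,5)=36 f(9,7)=9 f(9,9)=1
t=10: f(10,-4)=110 f(10,-2)=209 f(10,0)=252 f(10,2)=210 f(10,4)=120 f(10,6)=45 f(10,8)=10 f(10,10)=1
t=11: f(11,-5)=110 f(11,-3)=319 f(11,-1)=461 f(11,1)=462 f(11,3)=330 f(11,5)=165 f(11,7)=55 f(11,9)=11 f(11,11)=1
t=12: f(12,-4)=429 f(12,-2)=780 f(12,0)=923 f(12,2)=792 f(12,4)=495 f(12,6)=220 f(12,8)=66 f(12,10)=12 f(12,12)=1
t=13: f(13,-5)=429 f(13,-3)=1209 f(13,-1)=1703 f(13,1)=1715 f(13,3)=1287 f(13,5)=715 f(13,7)=286 f(13,9)=78 f(13,11)=13 f(13,13)=1
Σ_s f(13,s) = 7436
P = 7436/8192 = 1859/2048

Answer: 1859/2048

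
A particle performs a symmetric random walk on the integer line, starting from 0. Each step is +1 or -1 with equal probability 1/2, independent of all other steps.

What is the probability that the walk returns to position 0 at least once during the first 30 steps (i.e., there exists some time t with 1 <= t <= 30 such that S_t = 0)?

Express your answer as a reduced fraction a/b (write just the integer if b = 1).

Answer: 57414019/67108864

Derivation:
Count via complement. Let g(t,s) = #length-t paths at position s with S_1..S_t all ≠ 0.
g(t,s) = g(t-1,s-1) + g(t-1,s+1) for s ≠ 0; g(t,0) = 0.
t=0: g(0,0)=1
t=1: g(1,-1)=1 g(1,1)=1
t=2: g(2,-2)=1 g(2,2)=1
t=3: g(3,-3)=1 g(3,-1)=1 g(3,1)=1 g(3,3)=1
t=4: g(4,-4)=1 g(4,-2)=2 g(4,2)=2 g(4,4)=1
t=5: g(5,-5)=1 g(5,-3)=3 g(5,-1)=2 g(5,1)=2 g(5,3)=3 g(5,5)=1
t=6: g(6,-6)=1 g(6,-4)=4 g(6,-2)=5 g(6,2)=5 g(6,4)=4 g(6,6)=1
t=7: g(7,-7)=1 g(7,-5)=5 g(7,-3)=9 g(7,-1)=5 g(7,1)=5 g(7,3)=9 g(7,5)=5 g(7,7)=1
t=8: g(8,-8)=1 g(8,-6)=6 g(8,-4)=14 g(8,-2)=14 g(8,2)=14 g(8,4)=14 g(8,6)=6 g(8,8)=1
t=9: g(9,-9)=1 g(9,-7)=7 g(9,-5)=20 g(9,-3)=28 g(9,-1)=14 g(9,1)=14 g(9,3)=28 g(9,5)=20 g(9,7)=7 g(9,9)=1
t=10: g(10,-10)=1 g(10,-8)=8 g(10,-6)=27 g(10,-4)=48 g(10,-2)=42 g(10,2)=42 g(10,4)=48 g(10,6)=27 g(10,8)=8 g(10,10)=1
t=11: g(11,-11)=1 g(11,-9)=9 g(11,-7)=35 g(11,-5)=75 g(11,-3)=90 g(11,-1)=42 g(11,1)=42 g(11,3)=90 g(11,5)=75 g(11,7)=35 g(11,9)=9 g(11,11)=1
t=12: g(12,-12)=1 g(12,-10)=10 g(12,-8)=44 g(12,-6)=110 g(12,-4)=165 g(12,-2)=132 g(12,2)=132 g(12,4)=165 g(12,6)=110 g(12,8)=44 g(12,10)=10 g(12,12)=1
t=13: g(13,-13)=1 g(13,-11)=11 g(13,-9)=54 g(13,-7)=154 g(13,-5)=275 g(13,-3)=297 g(13,-1)=132 g(13,1)=132 g(13,3)=297 g(13,5)=275 g(13,7)=154 g(13,9)=54 g(13,11)=11 g(13,13)=1
t=14: g(14,-14)=1 g(14,-12)=12 g(14,-10)=65 g(14,-8)=208 g(14,-6)=429 g(14,-4)=572 g(14,-2)=429 g(14,2)=429 g(14,4)=572 g(14,6)=429 g(14,8)=208 g(14,10)=65 g(14,12)=12 g(14,14)=1
t=15: g(15,-15)=1 g(15,-13)=13 g(15,-11)=77 g(15,-9)=273 g(15,-7)=637 g(15,-5)=1001 g(15,-3)=1001 g(15,-1)=429 g(15,1)=429 g(15,3)=1001 g(15,5)=1001 g(15,7)=637 g(15,9)=273 g(15,11)=77 g(15,13)=13 g(15,15)=1
t=16: g(16,-16)=1 g(16,-14)=14 g(16,-12)=90 g(16,-10)=350 g(16,-8)=910 g(16,-6)=1638 g(16,-4)=2002 g(16,-2)=1430 g(16,2)=1430 g(16,4)=2002 g(16,6)=1638 g(16,8)=910 g(16,10)=350 g(16,12)=90 g(16,14)=14 g(16,16)=1
t=17: g(17,-17)=1 g(17,-15)=15 g(17,-13)=104 g(17,-11)=440 g(17,-9)=1260 g(17,-7)=2548 g(17,-5)=3640 g(17,-3)=3432 g(17,-1)=1430 g(17,1)=1430 g(17,3)=3432 g(17,5)=3640 g(17,7)=2548 g(17,9)=1260 g(17,11)=440 g(17,13)=104 g(17,15)=15 g(17,17)=1
t=18: g(18,-18)=1 g(18,-16)=16 g(18,-14)=119 g(18,-12)=544 g(18,-10)=1700 g(18,-8)=3808 g(18,-6)=6188 g(18,-4)=7072 g(18,-2)=4862 g(18,2)=4862 g(18,4)=7072 g(18,6)=6188 g(18,8)=3808 g(18,10)=1700 g(18,12)=544 g(18,14)=119 g(18,16)=16 g(18,18)=1
t=19: g(19,-19)=1 g(19,-17)=17 g(19,-15)=135 g(19,-13)=663 g(19,-11)=2244 g(19,-9)=5508 g(19,-7)=9996 g(19,-5)=13260 g(19,-3)=11934 g(19,-1)=4862 g(19,1)=4862 g(19,3)=11934 g(19,5)=13260 g(19,7)=9996 g(19,9)=5508 g(19,11)=2244 g(19,13)=663 g(19,15)=135 g(19,17)=17 g(19,19)=1
t=20: g(20,-20)=1 g(20,-18)=18 g(20,-16)=152 g(20,-14)=798 g(20,-12)=2907 g(20,-10)=7752 g(20,-8)=15504 g(20,-6)=23256 g(20,-4)=25194 g(20,-2)=16796 g(20,2)=16796 g(20,4)=25194 g(20,6)=23256 g(20,8)=15504 g(20,10)=7752 g(20,12)=2907 g(20,14)=798 g(20,16)=152 g(20,18)=18 g(20,20)=1
t=21: g(21,-21)=1 g(21,-19)=19 g(21,-17)=170 g(21,-15)=950 g(21,-13)=3705 g(21,-11)=10659 g(21,-9)=23256 g(21,-7)=38760 g(21,-5)=48450 g(21,-3)=41990 g(21,-1)=16796 g(21,1)=16796 g(21,3)=41990 g(21,5)=48450 g(21,7)=38760 g(21,9)=23256 g(21,11)=10659 g(21,13)=3705 g(21,15)=950 g(21,17)=170 g(21,19)=19 g(21,21)=1
t=22: g(22,-22)=1 g(22,-20)=20 g(22,-18)=189 g(22,-16)=1120 g(22,-14)=4655 g(22,-12)=14364 g(22,-10)=33915 g(22,-8)=62016 g(22,-6)=87210 g(22,-4)=90440 g(22,-2)=58786 g(22,2)=58786 g(22,4)=90440 g(22,6)=87210 g(22,8)=62016 g(22,10)=33915 g(22,12)=14364 g(22,14)=4655 g(22,16)=1120 g(22,18)=189 g(22,20)=20 g(22,22)=1
t=23: g(23,-23)=1 g(23,-21)=21 g(23,-19)=209 g(23,-17)=1309 g(23,-15)=5775 g(23,-13)=19019 g(23,-11)=48279 g(23,-9)=95931 g(23,-7)=149226 g(23,-5)=177650 g(23,-3)=149226 g(23,-1)=58786 g(23,1)=58786 g(23,3)=149226 g(23,5)=177650 g(23,7)=149226 g(23,9)=95931 g(23,11)=48279 g(23,13)=19019 g(23,15)=5775 g(23,17)=1309 g(23,19)=209 g(23,21)=21 g(23,23)=1
t=24: g(24,-24)=1 g(24,-22)=22 g(24,-20)=230 g(24,-18)=1518 g(24,-16)=7084 g(24,-14)=24794 g(24,-12)=67298 g(24,-10)=144210 g(24,-8)=245157 g(24,-6)=326876 g(24,-4)=326876 g(24,-2)=208012 g(24,2)=208012 g(24,4)=326876 g(24,6)=326876 g(24,8)=245157 g(24,10)=144210 g(24,12)=67298 g(24,14)=24794 g(24,16)=7084 g(24,18)=1518 g(24,20)=230 g(24,22)=22 g(24,24)=1
t=25: g(25,-25)=1 g(25,-23)=23 g(25,-21)=252 g(25,-19)=1748 g(25,-17)=8602 g(25,-15)=31878 g(25,-13)=92092 g(25,-11)=211508 g(25,-9)=389367 g(25,-7)=572033 g(25,-5)=653752 g(25,-3)=534888 g(25,-1)=208012 g(25,1)=208012 g(25,3)=534888 g(25,5)=653752 g(25,7)=572033 g(25,9)=389367 g(25,11)=211508 g(25,13)=92092 g(25,15)=31878 g(25,17)=8602 g(25,19)=1748 g(25,21)=252 g(25,23)=23 g(25,25)=1
t=26: g(26,-26)=1 g(26,-24)=24 g(26,-22)=275 g(26,-20)=2000 g(26,-18)=10350 g(26,-16)=40480 g(26,-14)=123970 g(26,-12)=303600 g(26,-10)=600875 g(26,-8)=961400 g(26,-6)=1225785 g(26,-4)=1188640 g(26,-2)=742900 g(26,2)=742900 g(26,4)=1188640 g(26,6)=1225785 g(26,8)=961400 g(26,10)=600875 g(26,12)=303600 g(26,14)=123970 g(26,16)=40480 g(26,18)=10350 g(26,20)=2000 g(26,22)=275 g(26,24)=24 g(26,26)=1
t=27: g(27,-27)=1 g(27,-25)=25 g(27,-23)=299 g(27,-21)=2275 g(27,-19)=12350 g(27,-17)=50830 g(27,-15)=164450 g(27,-13)=427570 g(27,-11)=904475 g(27,-9)=1562275 g(27,-7)=2187185 g(27,-5)=2414425 g(27,-3)=1931540 g(27,-1)=742900 g(27,1)=742900 g(27,3)=1931540 g(27,5)=2414425 g(27,7)=2187185 g(27,9)=1562275 g(27,11)=904475 g(27,13)=427570 g(27,15)=164450 g(27,17)=50830 g(27,19)=12350 g(27,21)=2275 g(27,23)=299 g(27,25)=25 g(27,27)=1
t=28: g(28,-28)=1 g(28,-26)=26 g(28,-24)=324 g(28,-22)=2574 g(28,-20)=14625 g(28,-18)=63180 g(28,-16)=215280 g(28,-14)=592020 g(28,-12)=1332045 g(28,-10)=2466750 g(28,-8)=3749460 g(28,-6)=4601610 g(28,-4)=4345965 g(28,-2)=2674440 g(28,2)=2674440 g(28,4)=4345965 g(28,6)=4601610 g(28,8)=3749460 g(28,10)=2466750 g(28,12)=1332045 g(28,14)=592020 g(28,16)=215280 g(28,18)=63180 g(28,20)=14625 g(28,22)=2574 g(28,24)=324 g(28,26)=26 g(28,28)=1
t=29: g(29,-29)=1 g(29,-27)=27 g(29,-25)=350 g(29,-23)=2898 g(29,-21)=17199 g(29,-19)=77805 g(29,-17)=278460 g(29,-15)=807300 g(29,-13)=1924065 g(29,-11)=3798795 g(29,-9)=6216210 g(29,-7)=8351070 g(29,-5)=8947575 g(29,-3)=7020405 g(29,-1)=2674440 g(29,1)=2674440 g(29,3)=7020405 g(29,5)=8947575 g(29,7)=8351070 g(29,9)=6216210 g(29,11)=3798795 g(29,13)=1924065 g(29,15)=807300 g(29,17)=278460 g(29,19)=77805 g(29,21)=17199 g(29,23)=2898 g(29,25)=350 g(29,27)=27 g(29,29)=1
t=30: g(30,-30)=1 g(30,-28)=28 g(30,-26)=377 g(30,-24)=3248 g(30,-22)=20097 g(30,-20)=95004 g(30,-18)=356265 g(30,-16)=1085760 g(30,-14)=2731365 g(30,-12)=5722860 g(30,-10)=10015005 g(30,-8)=14567280 g(30,-6)=17298645 g(30,-4)=15967980 g(30,-2)=9694845 g(30,2)=9694845 g(30,4)=15967980 g(30,6)=17298645 g(30,8)=14567280 g(30,10)=10015005 g(30,12)=5722860 g(30,14)=2731365 g(30,16)=1085760 g(30,18)=356265 g(30,20)=95004 g(30,22)=20097 g(30,24)=3248 g(30,26)=377 g(30,28)=28 g(30,30)=1
Paths never hitting 0: Σ_s g(30,s) = 155117520
Paths hitting 0: 2^30 - 155117520 = 918624304
P = 918624304/1073741824 = 57414019/67108864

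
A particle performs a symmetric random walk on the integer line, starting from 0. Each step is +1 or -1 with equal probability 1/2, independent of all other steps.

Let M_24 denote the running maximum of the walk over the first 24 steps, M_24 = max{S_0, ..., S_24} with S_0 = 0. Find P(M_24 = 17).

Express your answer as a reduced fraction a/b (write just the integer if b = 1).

Let M_24 = max(S_0,...,S_24). Use the reflection principle: for j ≥ 1, #{paths with M_24 ≥ j} = #{S_24 ≥ j} + #{S_24 ≥ j+1}.
By reflection, #{M_24 ≥ 17} = #{S_24 ≥ 17} + #{S_24 ≥ 18} = 2325 + 2325 = 4650.
#{M_24 ≥ 18} = #{S_24 ≥ 18} + #{S_24 ≥ 19} = 2325 + 301 = 2626.
#{M_24 = 17} = 4650 - 2626 = 2024.
P(M_24 = 17) = 2024/16777216 = 253/2097152

Answer: 253/2097152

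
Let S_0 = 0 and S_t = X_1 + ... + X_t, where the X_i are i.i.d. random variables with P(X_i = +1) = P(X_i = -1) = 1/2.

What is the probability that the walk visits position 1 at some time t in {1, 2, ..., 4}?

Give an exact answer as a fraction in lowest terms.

Answer: 5/8

Derivation:
Count via complement. Let g(t,s) = #length-t paths at position s with S_1..S_t all ≠ 1.
g(t,s) = g(t-1,s-1) + g(t-1,s+1) for s ≠ 1; g(t,1) = 0.
t=0: g(0,0)=1
t=1: g(1,-1)=1
t=2: g(2,-2)=1 g(2,0)=1
t=3: g(3,-3)=1 g(3,-1)=2
t=4: g(4,-4)=1 g(4,-2)=3 g(4,0)=2
Paths never hitting 1: Σ_s g(4,s) = 6
Paths hitting 1: 2^4 - 6 = 10
P = 10/16 = 5/8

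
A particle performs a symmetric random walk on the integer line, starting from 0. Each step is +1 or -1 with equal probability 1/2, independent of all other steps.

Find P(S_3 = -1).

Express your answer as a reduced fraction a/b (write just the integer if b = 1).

To reach position -1 after 3 steps: need 1 step of +1 and 2 of -1.
Favorable paths: C(3,1) = 3
Total paths: 2^3 = 8
P = 3/8 = 3/8

Answer: 3/8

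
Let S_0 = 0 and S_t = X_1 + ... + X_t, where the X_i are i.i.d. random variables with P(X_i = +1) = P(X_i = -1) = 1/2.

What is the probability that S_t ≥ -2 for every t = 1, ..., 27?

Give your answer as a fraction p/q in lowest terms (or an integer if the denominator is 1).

Let f(t,s) = #length-t paths at position s with S_1..S_t all ≥ -2.
f(t,s) = f(t-1,s-1) + f(t-1,s+1) for s ≥ -2; f(t,s) = 0 for s < -2.
t=0: f(0,0)=1
t=1: f(1,-1)=1 f(1,1)=1
t=2: f(2,-2)=1 f(2,0)=2 f(2,2)=1
t=3: f(3,-1)=3 f(3,1)=3 f(3,3)=1
t=4: f(4,-2)=3 f(4,0)=6 f(4,2)=4 f(4,4)=1
t=5: f(5,-1)=9 f(5,1)=10 f(5,3)=5 f(5,5)=1
t=6: f(6,-2)=9 f(6,0)=19 f(6,2)=15 f(6,4)=6 f(6,6)=1
t=7: f(7,-1)=28 f(7,1)=34 f(7,3)=21 f(7,5)=7 f(7,7)=1
t=8: f(8,-2)=28 f(8,0)=62 f(8,2)=55 f(8,4)=28 f(8,6)=8 f(8,8)=1
t=9: f(9,-1)=90 f(9,1)=117 f(9,3)=83 f(9,5)=36 f(9,7)=9 f(9,9)=1
t=10: f(10,-2)=90 f(10,0)=207 f(10,2)=200 f(10,4)=119 f(10,6)=45 f(10,8)=10 f(10,10)=1
t=11: f(11,-1)=297 f(11,1)=407 f(11,3)=319 f(11,5)=164 f(11,7)=55 f(11,9)=11 f(11,11)=1
t=12: f(12,-2)=297 f(12,0)=704 f(12,2)=726 f(12,4)=483 f(12,6)=219 f(12,8)=66 f(12,10)=12 f(12,12)=1
t=13: f(13,-1)=1001 f(13,1)=1430 f(13,3)=1209 f(13,5)=702 f(13,7)=285 f(13,9)=78 f(13,11)=13 f(13,13)=1
t=14: f(14,-2)=1001 f(14,0)=2431 f(14,2)=2639 f(14,4)=1911 f(14,6)=987 f(14,8)=363 f(14,10)=91 f(14,12)=14 f(14,14)=1
t=15: f(15,-1)=3432 f(15,1)=5070 f(15,3)=4550 f(15,5)=2898 f(15,7)=1350 f(15,9)=454 f(15,11)=105 f(15,13)=15 f(15,15)=1
t=16: f(16,-2)=3432 f(16,0)=8502 f(16,2)=9620 f(16,4)=7448 f(16,6)=4248 f(16,8)=1804 f(16,10)=559 f(16,12)=120 f(16,14)=16 f(16,16)=1
t=17: f(17,-1)=11934 f(17,1)=18122 f(17,3)=17068 f(17,5)=11696 f(17,7)=6052 f(17,9)=2363 f(17,11)=679 f(17,13)=136 f(17,15)=17 f(17,17)=1
t=18: f(18,-2)=11934 f(18,0)=30056 f(18,2)=35190 f(18,4)=28764 f(18,6)=17748 f(18,8)=8415 f(18,10)=3042 f(18,12)=815 f(18,14)=153 f(18,16)=18 f(18,18)=1
t=19: f(19,-1)=41990 f(19,1)=65246 f(19,3)=63954 f(19,5)=46512 f(19,7)=26163 f(19,9)=11457 f(19,11)=3857 f(19,13)=968 f(19,15)=171 f(19,17)=19 f(19,19)=1
t=20: f(20,-2)=41990 f(20,0)=107236 f(20,2)=129200 f(20,4)=110466 f(20,6)=72675 f(20,8)=37620 f(20,10)=15314 f(20,12)=4825 f(20,14)=1139 f(20,16)=190 f(20,18)=20 f(20,20)=1
t=21: f(21,-1)=149226 f(21,1)=236436 f(21,3)=239666 f(21,5)=183141 f(21,7)=110295 f(21,9)=52934 f(21,11)=20139 f(21,13)=5964 f(21,15)=1329 f(21,17)=210 f(21,19)=21 f(21,21)=1
t=22: f(22,-2)=149226 f(22,0)=385662 f(22,2)=476102 f(22,4)=422807 f(22,6)=293436 f(22,8)=163229 f(22,10)=73073 f(22,12)=26103 f(22,14)=7293 f(22,16)=1539 f(22,18)=231 f(22,20)=22 f(22,22)=1
t=23: f(23,-1)=534888 f(23,1)=861764 f(23,3)=898909 f(23,5)=716243 f(23,7)=456665 f(23,9)=236302 f(23,11)=99176 f(23,13)=33396 f(23,15)=8832 f(23,17)=1770 f(23,19)=253 f(23,21)=23 f(23,23)=1
t=24: f(24,-2)=534888 f(24,0)=1396652 f(24,2)=1760673 f(24,4)=1615152 f(24,6)=1172908 f(24,8)=692967 f(24,10)=335478 f(24,12)=132572 f(24,14)=42228 f(24,16)=10602 f(24,18)=2023 f(24,20)=276 f(24,22)=24 f(24,24)=1
t=25: f(25,-1)=1931540 f(25,1)=3157325 f(25,3)=3375825 f(25,5)=2788060 f(25,7)=1865875 f(25,9)=1028445 f(25,11)=468050 f(25,13)=174800 f(25,15)=52830 f(25,17)=12625 f(25,19)=2299 f(25,21)=300 f(25,23)=25 f(25,25)=1
t=26: f(26,-2)=1931540 f(26,0)=5088865 f(26,2)=6533150 f(26,4)=6163885 f(26,6)=4653935 f(26,8)=2894320 f(26,10)=1496495 f(26,12)=642850 f(26,14)=227630 f(26,16)=65455 f(26,18)=14924 f(26,20)=2599 f(26,22)=325 f(26,24)=26 f(26,26)=1
t=27: f(27,-1)=7020405 f(27,1)=11622015 f(27,3)=12697035 f(27,5)=10817820 f(27,7)=7548255 f(27,9)=4390815 f(27,11)=2139345 f(27,13)=870480 f(27,15)=293085 f(27,17)=80379 f(27,19)=17523 f(27,21)=2924 f(27,23)=351 f(27,25)=27 f(27,27)=1
Σ_s f(27,s) = 57500460
P = 57500460/134217728 = 14375115/33554432

Answer: 14375115/33554432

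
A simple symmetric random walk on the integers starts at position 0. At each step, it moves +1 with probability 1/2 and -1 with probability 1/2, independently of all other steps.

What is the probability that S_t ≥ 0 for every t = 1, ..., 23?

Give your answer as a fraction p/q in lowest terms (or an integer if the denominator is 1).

Let f(t,s) = #length-t paths at position s with S_1..S_t all ≥ 0.
f(t,s) = f(t-1,s-1) + f(t-1,s+1) for s ≥ 0; f(t,s) = 0 for s < 0.
t=0: f(0,0)=1
t=1: f(1,1)=1
t=2: f(2,0)=1 f(2,2)=1
t=3: f(3,1)=2 f(3,3)=1
t=4: f(4,0)=2 f(4,2)=3 f(4,4)=1
t=5: f(5,1)=5 f(5,3)=4 f(5,5)=1
t=6: f(6,0)=5 f(6,2)=9 f(6,4)=5 f(6,6)=1
t=7: f(7,1)=14 f(7,3)=14 f(7,5)=6 f(7,7)=1
t=8: f(8,0)=14 f(8,2)=28 f(8,4)=20 f(8,6)=7 f(8,8)=1
t=9: f(9,1)=42 f(9,3)=48 f(9,5)=27 f(9,7)=8 f(9,9)=1
t=10: f(10,0)=42 f(10,2)=90 f(10,4)=75 f(10,6)=35 f(10,8)=9 f(10,10)=1
t=11: f(11,1)=132 f(11,3)=165 f(11,5)=110 f(11,7)=44 f(11,9)=10 f(11,11)=1
t=12: f(12,0)=132 f(12,2)=297 f(12,4)=275 f(12,6)=154 f(12,8)=54 f(12,10)=11 f(12,12)=1
t=13: f(13,1)=429 f(13,3)=572 f(13,5)=429 f(13,7)=208 f(13,9)=65 f(13,11)=12 f(13,13)=1
t=14: f(14,0)=429 f(14,2)=1001 f(14,4)=1001 f(14,6)=637 f(14,8)=273 f(14,10)=77 f(14,12)=13 f(14,14)=1
t=15: f(15,1)=1430 f(15,3)=2002 f(15,5)=1638 f(15,7)=910 f(15,9)=350 f(15,11)=90 f(15,13)=14 f(15,15)=1
t=16: f(16,0)=1430 f(16,2)=3432 f(16,4)=3640 f(16,6)=2548 f(16,8)=1260 f(16,10)=440 f(16,12)=104 f(16,14)=15 f(16,16)=1
t=17: f(17,1)=4862 f(17,3)=7072 f(17,5)=6188 f(17,7)=3808 f(17,9)=1700 f(17,11)=544 f(17,13)=119 f(17,15)=16 f(17,17)=1
t=18: f(18,0)=4862 f(18,2)=11934 f(18,4)=13260 f(18,6)=9996 f(18,8)=5508 f(18,10)=2244 f(18,12)=663 f(18,14)=135 f(18,16)=17 f(18,18)=1
t=19: f(19,1)=16796 f(19,3)=25194 f(19,5)=23256 f(19,7)=15504 f(19,9)=7752 f(19,11)=2907 f(19,13)=798 f(19,15)=152 f(19,17)=18 f(19,19)=1
t=20: f(20,0)=16796 f(20,2)=41990 f(20,4)=48450 f(20,6)=38760 f(20,8)=23256 f(20,10)=10659 f(20,12)=3705 f(20,14)=950 f(20,16)=170 f(20,18)=19 f(20,20)=1
t=21: f(21,1)=58786 f(21,3)=90440 f(21,5)=87210 f(21,7)=62016 f(21,9)=33915 f(21,11)=14364 f(21,13)=4655 f(21,15)=1120 f(21,17)=189 f(21,19)=20 f(21,21)=1
t=22: f(22,0)=58786 f(22,2)=149226 f(22,4)=177650 f(22,6)=149226 f(22,8)=95931 f(22,10)=48279 f(22,12)=19019 f(22,14)=5775 f(22,16)=1309 f(22,18)=209 f(22,20)=21 f(22,22)=1
t=23: f(23,1)=208012 f(23,3)=326876 f(23,5)=326876 f(23,7)=245157 f(23,9)=144210 f(23,11)=67298 f(23,13)=24794 f(23,15)=7084 f(23,17)=1518 f(23,19)=230 f(23,21)=22 f(23,23)=1
Σ_s f(23,s) = 1352078
P = 1352078/8388608 = 676039/4194304

Answer: 676039/4194304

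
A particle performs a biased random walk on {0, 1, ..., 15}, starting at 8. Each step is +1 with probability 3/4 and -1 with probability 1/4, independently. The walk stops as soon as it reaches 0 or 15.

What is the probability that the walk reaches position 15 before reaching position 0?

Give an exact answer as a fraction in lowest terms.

Biased walk: p = 3/4, q = 1/4, r = q/p = 1/3
Gambler's ruin: P(hit 15 before 0 | start at 8) = (1 - r^a)/(1 - r^N)
r^8 = 1/6561; r^15 = 1/14348907
P = (1 - 1/6561) / (1 - 1/14348907) = 6560/6561 / 14348906/14348907 = 7173360/7174453

Answer: 7173360/7174453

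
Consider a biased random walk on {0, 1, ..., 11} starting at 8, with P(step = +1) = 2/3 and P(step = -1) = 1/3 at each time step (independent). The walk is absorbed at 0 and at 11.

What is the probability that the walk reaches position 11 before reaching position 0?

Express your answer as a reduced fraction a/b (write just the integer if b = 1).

Answer: 2040/2047

Derivation:
Biased walk: p = 2/3, q = 1/3, r = q/p = 1/2
Gambler's ruin: P(hit 11 before 0 | start at 8) = (1 - r^a)/(1 - r^N)
r^8 = 1/256; r^11 = 1/2048
P = (1 - 1/256) / (1 - 1/2048) = 255/256 / 2047/2048 = 2040/2047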